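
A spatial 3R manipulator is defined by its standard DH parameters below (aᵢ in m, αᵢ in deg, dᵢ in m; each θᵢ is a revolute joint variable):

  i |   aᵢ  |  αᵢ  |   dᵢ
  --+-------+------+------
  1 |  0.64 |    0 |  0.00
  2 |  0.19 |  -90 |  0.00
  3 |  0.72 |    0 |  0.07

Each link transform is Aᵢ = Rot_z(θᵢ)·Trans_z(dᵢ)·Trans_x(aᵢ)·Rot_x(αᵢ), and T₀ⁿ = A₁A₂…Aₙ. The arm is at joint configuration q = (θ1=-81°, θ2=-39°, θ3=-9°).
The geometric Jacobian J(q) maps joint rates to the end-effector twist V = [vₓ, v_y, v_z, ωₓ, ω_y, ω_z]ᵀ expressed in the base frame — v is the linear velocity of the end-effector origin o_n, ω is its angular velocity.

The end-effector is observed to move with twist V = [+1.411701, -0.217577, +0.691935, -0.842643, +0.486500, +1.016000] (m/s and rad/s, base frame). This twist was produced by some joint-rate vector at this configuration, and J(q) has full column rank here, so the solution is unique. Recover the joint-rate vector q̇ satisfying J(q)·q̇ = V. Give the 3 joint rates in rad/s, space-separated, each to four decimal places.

o_n = [-0.2898, -1.4475, 0.1126]
J₁: ẑ×o_n = [1.4475, -0.2898, 0.0000], ω = ẑ
J2: z=[0.0000, 0.0000, 1.0000] o=[0.1001, -0.6321, 0.0000] → [0.8154, -0.3899, 0.0000, 0.0000, 0.0000, 1.0000]
J3: z=[0.8660, -0.5000, 0.0000] o=[0.0051, -0.7967, 0.0000] → [-0.0563, -0.0975, -0.7111, 0.8660, -0.5000, 0.0000]
q̇ = J⁺·V = [0.8360, 0.1800, -0.9730]

0.8360 0.1800 -0.9730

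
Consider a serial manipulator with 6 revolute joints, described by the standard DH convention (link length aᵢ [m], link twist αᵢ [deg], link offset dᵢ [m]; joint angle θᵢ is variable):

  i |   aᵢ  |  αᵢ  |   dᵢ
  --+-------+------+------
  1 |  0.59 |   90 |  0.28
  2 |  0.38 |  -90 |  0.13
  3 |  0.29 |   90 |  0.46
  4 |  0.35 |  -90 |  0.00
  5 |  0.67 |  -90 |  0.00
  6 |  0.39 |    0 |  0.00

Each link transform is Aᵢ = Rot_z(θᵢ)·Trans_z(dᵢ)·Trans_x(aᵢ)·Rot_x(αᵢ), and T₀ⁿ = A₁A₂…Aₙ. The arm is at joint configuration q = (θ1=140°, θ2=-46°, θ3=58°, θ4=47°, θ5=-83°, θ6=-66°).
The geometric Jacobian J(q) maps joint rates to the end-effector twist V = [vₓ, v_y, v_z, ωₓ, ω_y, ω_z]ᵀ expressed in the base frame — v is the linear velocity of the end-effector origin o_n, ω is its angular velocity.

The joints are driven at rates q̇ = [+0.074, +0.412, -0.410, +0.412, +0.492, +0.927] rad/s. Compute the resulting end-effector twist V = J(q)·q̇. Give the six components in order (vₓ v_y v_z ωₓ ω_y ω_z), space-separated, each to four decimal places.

o_n = [-1.5095, 1.6322, 0.0939]
J₁: ẑ×o_n = [-1.6322, -1.5095, 0.0000], ω = ẑ
J2: z=[0.6428, 0.7660, 0.0000] o=[-0.4520, 0.3792, 0.2800] → [-0.1425, 0.1196, 1.6155, 0.6428, 0.7660, 0.0000]
J3: z=[-0.5510, 0.4624, 0.6947] o=[-0.5706, 0.6485, 0.0067] → [-0.6430, -0.6041, -0.1079, -0.5510, 0.4624, 0.6947]
J4: z=[-0.1107, 0.7846, -0.6100] o=[-1.0640, 0.7414, 0.2156] → [0.4479, 0.2583, 0.2510, -0.1107, 0.7846, -0.6100]
J5: z=[0.2291, 0.6174, 0.7525] o=[-1.4024, 0.7612, 0.3025] → [-0.7842, -0.0328, 0.2656, 0.2291, 0.6174, 0.7525]
J6: z=[-0.9464, -0.0396, 0.3206] o=[-1.5550, 1.2876, -0.0829] → [-0.1175, 0.1820, -0.3243, -0.9464, -0.0396, 0.3206]
V = J·q̇ = [-0.2261, 0.4443, 0.6433, -0.3194, 0.7164, 0.2053]

-0.2261 0.4443 0.6433 -0.3194 0.7164 0.2053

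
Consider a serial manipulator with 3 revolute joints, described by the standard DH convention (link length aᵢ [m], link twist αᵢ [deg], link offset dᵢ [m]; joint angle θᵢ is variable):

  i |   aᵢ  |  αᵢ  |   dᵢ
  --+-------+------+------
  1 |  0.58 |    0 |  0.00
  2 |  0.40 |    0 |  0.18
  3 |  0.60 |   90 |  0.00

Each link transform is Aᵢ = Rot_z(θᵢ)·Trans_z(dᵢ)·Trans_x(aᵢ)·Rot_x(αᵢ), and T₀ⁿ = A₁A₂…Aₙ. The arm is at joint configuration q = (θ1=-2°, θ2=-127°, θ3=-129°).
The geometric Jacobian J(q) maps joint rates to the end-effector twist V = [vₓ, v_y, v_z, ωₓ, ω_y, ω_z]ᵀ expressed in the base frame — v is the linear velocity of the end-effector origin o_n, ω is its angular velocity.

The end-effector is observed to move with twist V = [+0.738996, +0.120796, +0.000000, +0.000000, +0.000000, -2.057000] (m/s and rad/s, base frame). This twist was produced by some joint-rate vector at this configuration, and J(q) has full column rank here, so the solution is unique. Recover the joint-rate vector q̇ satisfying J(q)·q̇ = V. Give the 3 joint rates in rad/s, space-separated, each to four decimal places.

o_n = [0.2032, 0.2558, 0.1800]
J₁: ẑ×o_n = [-0.2558, 0.2032, 0.0000], ω = ẑ
J2: z=[0.0000, 0.0000, 1.0000] o=[0.5796, -0.0202, 0.0000] → [-0.2760, -0.3765, 0.0000, 0.0000, 0.0000, 1.0000]
J3: z=[0.0000, 0.0000, 1.0000] o=[0.3279, -0.3311, 0.1800] → [-0.5869, -0.1247, 0.0000, 0.0000, 0.0000, 1.0000]
q̇ = J⁺·V = [-0.8640, -0.5860, -0.6070]

-0.8640 -0.5860 -0.6070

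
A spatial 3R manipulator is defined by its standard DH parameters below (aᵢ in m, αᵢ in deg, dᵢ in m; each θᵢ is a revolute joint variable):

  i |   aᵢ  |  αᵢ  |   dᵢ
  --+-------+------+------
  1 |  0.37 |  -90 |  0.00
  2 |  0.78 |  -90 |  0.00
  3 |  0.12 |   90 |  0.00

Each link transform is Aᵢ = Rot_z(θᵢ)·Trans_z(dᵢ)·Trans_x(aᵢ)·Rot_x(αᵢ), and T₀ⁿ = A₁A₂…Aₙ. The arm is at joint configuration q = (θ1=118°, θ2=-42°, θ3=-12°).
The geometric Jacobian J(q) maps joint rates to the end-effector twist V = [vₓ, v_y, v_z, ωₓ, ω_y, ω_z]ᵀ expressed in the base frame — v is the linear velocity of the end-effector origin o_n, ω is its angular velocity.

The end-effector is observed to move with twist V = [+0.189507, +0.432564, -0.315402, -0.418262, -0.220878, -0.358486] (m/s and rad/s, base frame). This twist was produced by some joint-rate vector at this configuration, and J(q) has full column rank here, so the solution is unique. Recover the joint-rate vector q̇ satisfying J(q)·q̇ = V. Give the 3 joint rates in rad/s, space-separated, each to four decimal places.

-0.3570 0.4730 0.0020

o_n = [-0.5088, 0.9038, 0.6005]
J₁: ẑ×o_n = [-0.9038, -0.5088, 0.0000], ω = ẑ
J2: z=[-0.8829, -0.4695, 0.0000] o=[-0.1737, 0.3267, 0.0000] → [-0.2819, 0.5302, -0.6669, -0.8829, -0.4695, 0.0000]
J3: z=[-0.3141, 0.5908, -0.7431] o=[-0.4458, 0.8385, 0.5219] → [0.0949, 0.0715, 0.0167, -0.3141, 0.5908, -0.7431]
q̇ = J⁺·V = [-0.3570, 0.4730, 0.0020]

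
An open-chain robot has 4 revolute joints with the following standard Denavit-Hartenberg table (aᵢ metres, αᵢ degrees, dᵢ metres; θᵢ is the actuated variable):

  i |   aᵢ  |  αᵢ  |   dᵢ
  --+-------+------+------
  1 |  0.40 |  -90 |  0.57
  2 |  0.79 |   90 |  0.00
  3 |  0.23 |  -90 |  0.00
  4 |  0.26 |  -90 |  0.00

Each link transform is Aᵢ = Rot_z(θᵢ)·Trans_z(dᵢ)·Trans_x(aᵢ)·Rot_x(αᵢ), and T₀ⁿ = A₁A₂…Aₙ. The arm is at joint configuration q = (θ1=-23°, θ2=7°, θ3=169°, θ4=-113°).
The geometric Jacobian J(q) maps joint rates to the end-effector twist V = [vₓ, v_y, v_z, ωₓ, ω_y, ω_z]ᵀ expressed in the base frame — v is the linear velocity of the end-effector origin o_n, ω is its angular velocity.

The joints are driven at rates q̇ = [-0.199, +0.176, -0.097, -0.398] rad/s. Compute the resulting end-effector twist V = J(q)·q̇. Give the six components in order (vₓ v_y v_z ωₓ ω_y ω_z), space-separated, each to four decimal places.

o_n = [1.0112, -0.4026, 0.7266]
J₁: ẑ×o_n = [0.4026, 1.0112, -0.0000], ω = ẑ
J2: z=[0.3907, 0.9205, 0.0000] o=[0.3682, -0.1563, 0.5700] → [0.1442, -0.0612, -0.6882, 0.3907, 0.9205, 0.0000]
J3: z=[0.1122, -0.0476, 0.9925] o=[1.0900, -0.4627, 0.4737] → [-0.0716, -0.1065, 0.0030, 0.1122, -0.0476, 0.9925]
J4: z=[-0.5579, -0.8296, 0.0233] o=[0.9009, -0.3347, 0.5012] → [-0.1854, 0.1283, 0.1295, -0.5579, -0.8296, 0.0233]
V = J·q̇ = [0.0260, -0.2527, -0.1729, 0.2799, 0.4968, -0.3045]

0.0260 -0.2527 -0.1729 0.2799 0.4968 -0.3045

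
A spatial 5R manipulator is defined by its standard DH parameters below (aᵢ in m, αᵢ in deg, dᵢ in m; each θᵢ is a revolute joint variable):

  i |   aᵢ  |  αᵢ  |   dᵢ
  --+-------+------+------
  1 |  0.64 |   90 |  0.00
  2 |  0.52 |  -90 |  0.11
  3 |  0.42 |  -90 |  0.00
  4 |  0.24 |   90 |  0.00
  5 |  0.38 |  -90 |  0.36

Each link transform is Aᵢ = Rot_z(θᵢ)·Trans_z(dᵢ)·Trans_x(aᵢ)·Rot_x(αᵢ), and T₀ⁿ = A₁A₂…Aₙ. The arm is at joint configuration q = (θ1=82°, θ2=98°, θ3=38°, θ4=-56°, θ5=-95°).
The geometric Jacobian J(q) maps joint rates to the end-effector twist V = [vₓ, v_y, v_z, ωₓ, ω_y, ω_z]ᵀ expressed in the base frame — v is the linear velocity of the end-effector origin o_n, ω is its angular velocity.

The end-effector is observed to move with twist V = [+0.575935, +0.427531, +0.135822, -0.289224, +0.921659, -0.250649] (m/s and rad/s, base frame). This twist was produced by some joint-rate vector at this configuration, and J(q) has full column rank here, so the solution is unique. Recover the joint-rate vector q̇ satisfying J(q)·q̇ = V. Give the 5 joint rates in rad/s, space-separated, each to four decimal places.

o_n = [0.2792, 0.1021, 0.8790]
J₁: ẑ×o_n = [-0.1021, 0.2792, 0.0000], ω = ẑ
J2: z=[0.9903, -0.1392, 0.0000] o=[0.0891, 0.6338, 0.0000] → [-0.1223, -0.8704, -0.5000, 0.9903, -0.1392, 0.0000]
J3: z=[-0.1378, -0.9806, -0.1392] o=[0.1879, 0.5468, 0.5149] → [-0.4189, 0.0375, 0.1508, -0.1378, -0.9806, -0.1392]
J4: z=[-0.7684, 0.1945, -0.6097] o=[-0.0745, 0.5372, 0.8427] → [-0.2582, -0.1878, 0.2655, -0.7684, 0.1945, -0.6097]
J5: z=[0.4410, -0.5294, -0.7248] o=[-0.1858, 0.3390, 0.9197] → [-0.1501, -0.3191, 0.1417, 0.4410, -0.5294, -0.7248]
q̇ = J⁺·V = [-0.4640, -0.6630, -0.9490, -0.2510, 0.0990]

-0.4640 -0.6630 -0.9490 -0.2510 0.0990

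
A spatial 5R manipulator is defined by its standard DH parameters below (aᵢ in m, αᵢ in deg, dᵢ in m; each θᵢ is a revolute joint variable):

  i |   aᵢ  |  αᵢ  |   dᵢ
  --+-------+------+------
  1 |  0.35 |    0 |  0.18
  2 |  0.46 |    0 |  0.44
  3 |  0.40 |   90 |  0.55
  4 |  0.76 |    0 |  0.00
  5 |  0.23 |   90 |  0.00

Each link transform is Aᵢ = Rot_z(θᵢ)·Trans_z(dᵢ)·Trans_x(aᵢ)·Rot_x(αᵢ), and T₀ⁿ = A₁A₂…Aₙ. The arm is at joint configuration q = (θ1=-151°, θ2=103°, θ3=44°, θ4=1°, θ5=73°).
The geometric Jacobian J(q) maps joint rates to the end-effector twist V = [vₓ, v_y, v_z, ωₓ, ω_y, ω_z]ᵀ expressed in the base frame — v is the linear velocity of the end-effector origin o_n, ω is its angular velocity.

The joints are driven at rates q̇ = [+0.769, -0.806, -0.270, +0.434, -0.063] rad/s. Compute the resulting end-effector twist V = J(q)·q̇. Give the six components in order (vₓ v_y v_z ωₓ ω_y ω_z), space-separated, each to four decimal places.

0.0041 -0.6153 0.3533 -0.0259 -0.3701 -0.3070

o_n = [1.2220, -0.5969, 1.4044]
J₁: ẑ×o_n = [0.5969, 1.2220, -0.0000], ω = ẑ
J2: z=[0.0000, 0.0000, 1.0000] o=[-0.3061, -0.1697, 0.1800] → [0.4272, 1.5281, -0.0000, 0.0000, 0.0000, 1.0000]
J3: z=[0.0000, 0.0000, 1.0000] o=[0.0017, -0.5115, 0.6200] → [0.0853, 1.2203, -0.0000, 0.0000, 0.0000, 1.0000]
J4: z=[-0.0698, -0.9976, 0.0000] o=[0.4007, -0.5394, 1.1700] → [-0.2338, 0.0163, 0.8233, -0.0698, -0.9976, 0.0000]
J5: z=[-0.0698, -0.9976, 0.0000] o=[1.1587, -0.5924, 1.1833] → [-0.2206, 0.0154, 0.0634, -0.0698, -0.9976, 0.0000]
V = J·q̇ = [0.0041, -0.6153, 0.3533, -0.0259, -0.3701, -0.3070]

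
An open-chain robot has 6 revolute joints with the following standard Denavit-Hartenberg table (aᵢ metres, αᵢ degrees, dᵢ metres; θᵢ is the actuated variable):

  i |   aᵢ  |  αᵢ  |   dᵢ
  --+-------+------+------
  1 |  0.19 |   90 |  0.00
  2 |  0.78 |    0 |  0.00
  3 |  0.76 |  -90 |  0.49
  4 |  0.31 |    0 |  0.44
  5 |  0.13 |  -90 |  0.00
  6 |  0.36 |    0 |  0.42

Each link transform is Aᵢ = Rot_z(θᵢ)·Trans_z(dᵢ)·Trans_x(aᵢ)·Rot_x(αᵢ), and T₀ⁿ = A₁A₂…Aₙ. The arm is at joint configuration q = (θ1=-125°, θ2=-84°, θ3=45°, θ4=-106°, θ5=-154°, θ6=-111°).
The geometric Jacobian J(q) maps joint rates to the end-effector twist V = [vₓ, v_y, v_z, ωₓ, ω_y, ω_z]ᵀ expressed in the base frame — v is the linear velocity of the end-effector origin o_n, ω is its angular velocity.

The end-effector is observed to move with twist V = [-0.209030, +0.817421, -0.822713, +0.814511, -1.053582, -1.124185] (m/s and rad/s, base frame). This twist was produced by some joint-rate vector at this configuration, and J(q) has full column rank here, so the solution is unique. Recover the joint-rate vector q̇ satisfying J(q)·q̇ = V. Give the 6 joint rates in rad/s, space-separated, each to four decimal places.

-0.5630 -0.5310 -0.6240 -0.5450 0.3580 -0.6710

o_n = [-1.2565, -0.2953, -0.3367]
J₁: ẑ×o_n = [0.2953, -1.2565, 0.0000], ω = ẑ
J2: z=[-0.8192, 0.5736, 0.0000] o=[-0.1090, -0.1556, 0.0000] → [-0.1931, -0.2758, 0.7726, -0.8192, 0.5736, 0.0000]
J3: z=[-0.8192, 0.5736, 0.0000] o=[-0.1557, -0.2224, -0.7757] → [0.2518, 0.3596, 0.6911, -0.8192, 0.5736, 0.0000]
J4: z=[-0.3610, -0.5155, 0.7771] o=[-0.8959, -0.4252, -1.2540] → [-0.5739, 0.0508, -0.2328, -0.3610, -0.5155, 0.7771]
J5: z=[-0.3610, -0.5155, 0.7771] o=[-1.2607, -0.4267, -0.8583] → [-0.3710, 0.1915, -0.0453, -0.3610, -0.5155, 0.7771]
J6: z=[0.2967, 0.7265, 0.6198] o=[-1.1458, -0.4858, -0.8441] → [0.2506, -0.2192, 0.1370, 0.2967, 0.7265, 0.6198]
q̇ = J⁺·V = [-0.5630, -0.5310, -0.6240, -0.5450, 0.3580, -0.6710]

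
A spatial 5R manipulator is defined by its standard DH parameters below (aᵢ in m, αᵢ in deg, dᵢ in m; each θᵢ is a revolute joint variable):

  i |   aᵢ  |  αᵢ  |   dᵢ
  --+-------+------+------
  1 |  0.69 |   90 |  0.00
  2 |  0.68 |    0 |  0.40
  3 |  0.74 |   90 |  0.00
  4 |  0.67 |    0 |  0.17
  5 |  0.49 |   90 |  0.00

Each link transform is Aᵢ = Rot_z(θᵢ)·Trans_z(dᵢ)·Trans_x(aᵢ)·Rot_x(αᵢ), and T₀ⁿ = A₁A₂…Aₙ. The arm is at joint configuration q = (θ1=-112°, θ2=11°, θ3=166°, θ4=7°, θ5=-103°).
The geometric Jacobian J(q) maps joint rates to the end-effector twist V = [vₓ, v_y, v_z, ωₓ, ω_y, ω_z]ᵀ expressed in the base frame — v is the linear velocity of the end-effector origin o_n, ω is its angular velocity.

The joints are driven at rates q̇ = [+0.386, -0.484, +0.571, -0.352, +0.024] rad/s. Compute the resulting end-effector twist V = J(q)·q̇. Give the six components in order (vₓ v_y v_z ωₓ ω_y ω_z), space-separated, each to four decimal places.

0.1427 -0.2417 -0.4468 -0.0742 0.0485 0.0584

o_n = [-0.0002, -0.0155, 0.3704]
J₁: ẑ×o_n = [0.0155, -0.0002, 0.0000], ω = ẑ
J2: z=[-0.9272, 0.3746, 0.0000] o=[-0.2585, -0.6398, 0.0000] → [0.1387, 0.3434, -0.6755, -0.9272, 0.3746, 0.0000]
J3: z=[-0.9272, 0.3746, 0.0000] o=[-0.8794, -1.1088, 0.1298] → [0.0901, 0.2231, -1.3430, -0.9272, 0.3746, 0.0000]
J4: z=[-0.0196, -0.0485, 0.9986] o=[-0.6026, -0.4236, 0.1685] → [-0.4173, 0.6055, 0.0212, -0.0196, -0.0485, 0.9986]
J5: z=[-0.0196, -0.0485, 0.9986] o=[-0.4328, 0.2144, 0.3730] → [0.2298, 0.4320, 0.0255, -0.0196, -0.0485, 0.9986]
V = J·q̇ = [0.1427, -0.2417, -0.4468, -0.0742, 0.0485, 0.0584]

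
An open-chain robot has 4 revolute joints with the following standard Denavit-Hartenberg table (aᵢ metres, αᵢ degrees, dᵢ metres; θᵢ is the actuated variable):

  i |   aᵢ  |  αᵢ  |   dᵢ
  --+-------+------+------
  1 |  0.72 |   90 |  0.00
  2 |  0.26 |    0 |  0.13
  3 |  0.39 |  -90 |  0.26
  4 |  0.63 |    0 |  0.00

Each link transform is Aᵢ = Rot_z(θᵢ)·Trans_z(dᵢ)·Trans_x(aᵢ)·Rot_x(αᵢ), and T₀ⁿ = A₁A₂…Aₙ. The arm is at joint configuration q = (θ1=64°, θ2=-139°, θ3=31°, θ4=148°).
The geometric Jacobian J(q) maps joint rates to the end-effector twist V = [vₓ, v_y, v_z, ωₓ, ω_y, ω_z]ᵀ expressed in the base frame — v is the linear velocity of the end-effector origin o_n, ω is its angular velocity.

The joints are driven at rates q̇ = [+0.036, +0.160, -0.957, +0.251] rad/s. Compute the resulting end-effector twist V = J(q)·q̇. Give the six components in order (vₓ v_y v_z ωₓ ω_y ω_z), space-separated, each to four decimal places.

0.1743 0.0981 0.0128 -0.6117 0.5639 -0.0416

o_n = [0.2996, 0.4862, -0.0334]
J₁: ẑ×o_n = [-0.4862, 0.2996, 0.0000], ω = ẑ
J2: z=[0.8988, -0.4384, 0.0000] o=[0.3156, 0.6471, 0.0000] → [0.0146, 0.0300, -0.1516, 0.8988, -0.4384, 0.0000]
J3: z=[0.8988, -0.4384, 0.0000] o=[0.3465, 0.4138, -0.1706] → [-0.0601, -0.1233, 0.0446, 0.8988, -0.4384, 0.0000]
J4: z=[0.4169, 0.8548, -0.3090] o=[0.5273, 0.1915, -0.5415] → [0.5254, -0.1415, 0.3175, 0.4169, 0.8548, -0.3090]
V = J·q̇ = [0.1743, 0.0981, 0.0128, -0.6117, 0.5639, -0.0416]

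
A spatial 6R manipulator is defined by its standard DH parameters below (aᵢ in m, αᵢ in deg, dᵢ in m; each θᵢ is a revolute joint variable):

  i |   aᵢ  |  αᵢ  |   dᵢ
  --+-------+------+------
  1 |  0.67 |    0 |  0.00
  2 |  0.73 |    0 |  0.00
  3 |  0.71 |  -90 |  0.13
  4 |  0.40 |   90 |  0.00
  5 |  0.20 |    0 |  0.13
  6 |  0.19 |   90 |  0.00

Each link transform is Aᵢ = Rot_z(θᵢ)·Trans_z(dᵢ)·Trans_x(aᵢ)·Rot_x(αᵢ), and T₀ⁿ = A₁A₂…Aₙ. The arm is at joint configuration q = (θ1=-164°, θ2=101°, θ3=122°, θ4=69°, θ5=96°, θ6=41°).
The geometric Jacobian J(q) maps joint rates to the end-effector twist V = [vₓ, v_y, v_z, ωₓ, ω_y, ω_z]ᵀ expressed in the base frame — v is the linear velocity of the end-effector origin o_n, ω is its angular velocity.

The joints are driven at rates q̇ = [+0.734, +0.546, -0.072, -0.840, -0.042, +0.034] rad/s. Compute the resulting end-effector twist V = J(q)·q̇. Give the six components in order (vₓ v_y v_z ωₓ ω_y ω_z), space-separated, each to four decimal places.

o_n = [-0.1217, 0.1205, -0.0476]
J₁: ẑ×o_n = [-0.1205, -0.1217, 0.0000], ω = ẑ
J2: z=[0.0000, 0.0000, 1.0000] o=[-0.6440, -0.1847, 0.0000] → [-0.3051, 0.5224, 0.0000, 0.0000, 0.0000, 1.0000]
J3: z=[0.0000, 0.0000, 1.0000] o=[-0.3126, -0.8351, 0.0000] → [-0.9556, 0.1909, 0.0000, 0.0000, 0.0000, 1.0000]
J4: z=[-0.8572, 0.5150, 0.0000] o=[0.0530, -0.2265, 0.1300] → [-0.0915, -0.1522, -0.2074, -0.8572, 0.5150, 0.0000]
J5: z=[0.4808, 0.8002, 0.3584] o=[0.1269, -0.1037, -0.2434] → [0.0764, -0.1832, 0.3067, 0.4808, 0.8002, 0.3584]
J6: z=[0.4808, 0.8002, 0.3584] o=[0.0150, 0.0964, -0.1773] → [0.0952, -0.1114, 0.1210, 0.4808, 0.8002, 0.3584]
V = J·q̇ = [-0.1094, 0.3139, 0.1655, 0.7162, -0.4390, 1.2051]

-0.1094 0.3139 0.1655 0.7162 -0.4390 1.2051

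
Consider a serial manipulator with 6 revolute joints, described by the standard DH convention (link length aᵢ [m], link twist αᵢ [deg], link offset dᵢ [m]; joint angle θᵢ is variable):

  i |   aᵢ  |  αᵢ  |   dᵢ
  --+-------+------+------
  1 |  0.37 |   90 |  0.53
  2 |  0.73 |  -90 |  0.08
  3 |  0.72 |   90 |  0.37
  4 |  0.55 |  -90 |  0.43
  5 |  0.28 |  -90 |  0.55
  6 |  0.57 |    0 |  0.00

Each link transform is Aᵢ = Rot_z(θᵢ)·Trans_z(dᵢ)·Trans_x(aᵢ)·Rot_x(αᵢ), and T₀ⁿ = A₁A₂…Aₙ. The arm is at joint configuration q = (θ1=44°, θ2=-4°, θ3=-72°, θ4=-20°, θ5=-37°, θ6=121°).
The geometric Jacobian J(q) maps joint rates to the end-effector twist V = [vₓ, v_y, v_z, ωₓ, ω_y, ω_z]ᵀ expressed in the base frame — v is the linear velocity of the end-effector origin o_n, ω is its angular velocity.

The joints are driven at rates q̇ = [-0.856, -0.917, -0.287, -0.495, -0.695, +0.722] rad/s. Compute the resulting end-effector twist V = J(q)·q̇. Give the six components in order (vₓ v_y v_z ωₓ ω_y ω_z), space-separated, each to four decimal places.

o_n = [1.7614, -0.2410, 0.7229]
J₁: ẑ×o_n = [0.2410, 1.7614, -0.0000], ω = ẑ
J2: z=[0.6947, -0.7193, 0.0000] o=[0.2662, 0.2570, 0.5300] → [-0.1387, -0.1340, 0.7296, 0.6947, -0.7193, 0.0000]
J3: z=[0.0502, 0.0485, 0.9976] o=[0.8456, 0.7053, 0.4791] → [0.9559, 0.9013, -0.0919, 0.0502, 0.0485, 0.9976]
J4: z=[-0.4678, -0.8813, 0.0663] o=[1.4995, 0.3849, 0.8327] → [0.1383, -0.0340, 0.5236, -0.4678, -0.8813, 0.0663]
J5: z=[0.3490, -0.1152, 0.9300] o=[1.7449, -0.2461, 0.6624] → [-0.0117, -0.0058, 0.0037, 0.3490, -0.1152, 0.9300]
J6: z=[0.8623, 0.4281, -0.2705] o=[2.0396, -0.5605, 1.1043] → [-0.0769, 0.4041, 0.3946, 0.8623, 0.4281, -0.2705]
V = J·q̇ = [-0.4692, -1.3309, -0.6195, -0.0398, 1.4712, -2.0168]

-0.4692 -1.3309 -0.6195 -0.0398 1.4712 -2.0168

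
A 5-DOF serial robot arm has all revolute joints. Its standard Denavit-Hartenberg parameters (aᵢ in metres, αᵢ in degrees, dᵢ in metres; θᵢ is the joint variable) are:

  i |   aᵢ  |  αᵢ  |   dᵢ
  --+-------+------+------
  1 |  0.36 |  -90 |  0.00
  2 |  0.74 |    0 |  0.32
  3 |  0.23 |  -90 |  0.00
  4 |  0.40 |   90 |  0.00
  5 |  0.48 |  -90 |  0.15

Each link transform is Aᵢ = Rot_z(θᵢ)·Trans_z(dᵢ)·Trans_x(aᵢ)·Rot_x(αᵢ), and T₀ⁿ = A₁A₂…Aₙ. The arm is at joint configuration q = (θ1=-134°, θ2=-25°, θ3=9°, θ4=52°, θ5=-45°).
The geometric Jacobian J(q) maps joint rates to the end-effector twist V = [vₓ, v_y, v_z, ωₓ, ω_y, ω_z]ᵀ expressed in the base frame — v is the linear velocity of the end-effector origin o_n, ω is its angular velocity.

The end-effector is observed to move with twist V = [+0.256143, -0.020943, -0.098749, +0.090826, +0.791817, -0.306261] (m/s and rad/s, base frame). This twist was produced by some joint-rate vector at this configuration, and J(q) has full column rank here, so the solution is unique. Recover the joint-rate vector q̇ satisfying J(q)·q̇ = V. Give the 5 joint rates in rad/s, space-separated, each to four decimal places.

0.0260 0.4110 -0.3490 0.1450 -0.8880

o_n = [-1.3100, -1.1113, 0.8605]
J₁: ẑ×o_n = [1.1113, -1.3100, 0.0000], ω = ẑ
J2: z=[0.7193, -0.6947, 0.0000] o=[-0.2501, -0.2590, 0.0000] → [-0.5977, -0.6190, -1.3494, 0.7193, -0.6947, 0.0000]
J3: z=[0.7193, -0.6947, 0.0000] o=[-0.4858, -0.9637, 0.3127] → [-0.3805, -0.3940, -0.6788, 0.7193, -0.6947, 0.0000]
J4: z=[-0.1915, -0.1983, -0.9613] o=[-0.6394, -1.1227, 0.3761] → [-0.0851, 0.7374, -0.1351, -0.1915, -0.1983, -0.9613]
J5: z=[-0.0833, -0.9726, 0.2172] o=[-1.0305, -1.0741, 0.4440] → [-0.3969, -0.0260, -0.2687, -0.0833, -0.9726, 0.2172]
q̇ = J⁺·V = [0.0260, 0.4110, -0.3490, 0.1450, -0.8880]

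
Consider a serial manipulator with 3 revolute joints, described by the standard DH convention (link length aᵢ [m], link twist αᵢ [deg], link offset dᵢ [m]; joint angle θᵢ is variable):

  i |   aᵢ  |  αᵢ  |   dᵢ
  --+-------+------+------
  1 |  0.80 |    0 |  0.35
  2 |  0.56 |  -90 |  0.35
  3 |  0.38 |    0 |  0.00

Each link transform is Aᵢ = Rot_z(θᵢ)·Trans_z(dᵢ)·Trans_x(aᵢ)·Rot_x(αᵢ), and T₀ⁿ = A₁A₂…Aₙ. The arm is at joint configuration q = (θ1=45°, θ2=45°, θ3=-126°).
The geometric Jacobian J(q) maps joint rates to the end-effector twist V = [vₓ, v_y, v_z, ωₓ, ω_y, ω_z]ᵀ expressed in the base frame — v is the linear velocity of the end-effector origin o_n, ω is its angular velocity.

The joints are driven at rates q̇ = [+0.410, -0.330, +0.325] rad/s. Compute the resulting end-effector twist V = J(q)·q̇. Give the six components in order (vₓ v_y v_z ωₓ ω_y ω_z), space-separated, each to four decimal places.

o_n = [0.5657, 0.9023, 1.0074]
J₁: ẑ×o_n = [-0.9023, 0.5657, 0.0000], ω = ẑ
J2: z=[0.0000, 0.0000, 1.0000] o=[0.5657, 0.5657, 0.3500] → [-0.3366, 0.0000, 0.0000, 0.0000, 0.0000, 1.0000]
J3: z=[-1.0000, 0.0000, 0.0000] o=[0.5657, 1.1257, 0.7000] → [0.0000, 0.3074, 0.2234, -1.0000, 0.0000, 0.0000]
V = J·q̇ = [-0.2589, 0.3318, 0.0726, -0.3250, 0.0000, 0.0800]

-0.2589 0.3318 0.0726 -0.3250 0.0000 0.0800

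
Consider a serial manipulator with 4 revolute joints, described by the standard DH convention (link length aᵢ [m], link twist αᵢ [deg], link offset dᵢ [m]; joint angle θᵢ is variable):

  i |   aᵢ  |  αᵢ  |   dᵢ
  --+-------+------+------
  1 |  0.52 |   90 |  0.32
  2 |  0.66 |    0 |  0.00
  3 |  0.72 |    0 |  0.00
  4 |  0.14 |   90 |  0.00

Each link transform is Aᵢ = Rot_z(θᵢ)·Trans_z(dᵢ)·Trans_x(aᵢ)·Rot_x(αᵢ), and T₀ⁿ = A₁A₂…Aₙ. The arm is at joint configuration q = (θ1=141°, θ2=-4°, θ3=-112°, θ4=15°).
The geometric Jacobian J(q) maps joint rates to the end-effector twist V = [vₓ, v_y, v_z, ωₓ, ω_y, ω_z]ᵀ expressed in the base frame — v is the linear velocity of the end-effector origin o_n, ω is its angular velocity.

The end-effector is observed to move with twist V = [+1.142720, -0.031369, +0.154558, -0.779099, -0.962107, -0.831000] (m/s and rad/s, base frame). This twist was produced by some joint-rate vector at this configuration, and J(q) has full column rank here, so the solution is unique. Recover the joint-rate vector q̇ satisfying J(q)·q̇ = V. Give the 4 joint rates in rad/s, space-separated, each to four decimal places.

-0.8310 -0.3500 -0.7650 -0.1230

o_n = [-0.6497, 0.5261, -0.5106]
J₁: ẑ×o_n = [-0.5261, -0.6497, 0.0000], ω = ẑ
J2: z=[0.6293, 0.7771, 0.0000] o=[-0.4041, 0.3272, 0.3200] → [-0.6455, 0.5227, 0.3161, 0.6293, 0.7771, 0.0000]
J3: z=[0.6293, 0.7771, 0.0000] o=[-0.9158, 0.7416, 0.2740] → [-0.6097, 0.4937, -0.3423, 0.6293, 0.7771, 0.0000]
J4: z=[0.6293, 0.7771, 0.0000] o=[-0.6705, 0.5430, -0.3732] → [-0.1068, 0.0865, -0.0267, 0.6293, 0.7771, 0.0000]
q̇ = J⁺·V = [-0.8310, -0.3500, -0.7650, -0.1230]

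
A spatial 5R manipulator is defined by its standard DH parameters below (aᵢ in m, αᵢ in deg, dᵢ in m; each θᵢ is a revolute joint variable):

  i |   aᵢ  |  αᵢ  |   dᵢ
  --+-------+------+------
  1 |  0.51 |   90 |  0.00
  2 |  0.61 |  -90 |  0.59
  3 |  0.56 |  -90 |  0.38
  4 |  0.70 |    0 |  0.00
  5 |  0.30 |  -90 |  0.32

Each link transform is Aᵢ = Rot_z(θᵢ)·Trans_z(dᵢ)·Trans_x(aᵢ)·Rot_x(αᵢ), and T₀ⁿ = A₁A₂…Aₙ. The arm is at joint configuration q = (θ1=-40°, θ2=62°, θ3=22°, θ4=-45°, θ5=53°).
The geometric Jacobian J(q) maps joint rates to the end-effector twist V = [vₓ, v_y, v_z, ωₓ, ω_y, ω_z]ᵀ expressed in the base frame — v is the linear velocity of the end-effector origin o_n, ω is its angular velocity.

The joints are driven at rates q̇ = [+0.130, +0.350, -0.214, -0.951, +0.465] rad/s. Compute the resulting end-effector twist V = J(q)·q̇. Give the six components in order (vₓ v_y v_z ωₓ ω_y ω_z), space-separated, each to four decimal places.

-1.2582 0.6194 0.1008 -0.3044 -0.7897 0.1903

o_n = [0.5913, -0.2178, 1.9308]
J₁: ẑ×o_n = [0.2178, 0.5913, -0.0000], ω = ẑ
J2: z=[-0.6428, -0.7660, 0.0000] o=[0.3907, -0.3278, 0.0000] → [-1.4791, 1.2411, 0.0829, -0.6428, -0.7660, 0.0000]
J3: z=[-0.6764, 0.5675, 0.4695] o=[0.2308, -0.9639, 0.5386] → [0.4399, 1.1109, -0.7092, -0.6764, 0.5675, 0.4695]
J4: z=[0.4613, 0.8233, -0.3308] o=[0.2954, -0.7442, 1.1754] → [0.7960, -0.4463, -0.0008, 0.4613, 0.8233, -0.3308]
J5: z=[0.4613, 0.8233, -0.3308] o=[0.2448, -0.4597, 1.8130] → [0.1770, -0.1689, -0.1737, 0.4613, 0.8233, -0.3308]
V = J·q̇ = [-1.2582, 0.6194, 0.1008, -0.3044, -0.7897, 0.1903]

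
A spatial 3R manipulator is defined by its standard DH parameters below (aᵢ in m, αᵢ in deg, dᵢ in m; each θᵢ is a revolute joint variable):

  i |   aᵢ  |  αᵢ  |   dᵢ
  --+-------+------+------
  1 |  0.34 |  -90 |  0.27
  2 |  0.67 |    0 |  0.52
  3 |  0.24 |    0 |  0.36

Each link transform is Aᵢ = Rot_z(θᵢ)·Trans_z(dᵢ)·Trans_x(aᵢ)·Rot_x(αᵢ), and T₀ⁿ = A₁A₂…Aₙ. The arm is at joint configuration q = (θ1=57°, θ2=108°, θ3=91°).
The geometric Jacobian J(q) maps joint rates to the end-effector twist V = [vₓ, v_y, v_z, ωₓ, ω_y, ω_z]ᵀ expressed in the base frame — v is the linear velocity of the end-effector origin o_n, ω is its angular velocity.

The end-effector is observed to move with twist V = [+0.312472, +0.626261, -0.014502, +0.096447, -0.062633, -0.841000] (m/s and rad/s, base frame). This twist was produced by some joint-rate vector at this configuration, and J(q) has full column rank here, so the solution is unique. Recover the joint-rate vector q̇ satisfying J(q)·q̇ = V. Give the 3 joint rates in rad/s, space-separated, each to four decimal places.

o_n = [-0.7892, 0.4005, -0.2891]
J₁: ẑ×o_n = [-0.4005, -0.7892, 0.0000], ω = ẑ
J2: z=[-0.8387, 0.5446, 0.0000] o=[0.1852, 0.2851, 0.2700] → [-0.3045, -0.4689, 0.4340, -0.8387, 0.5446, 0.0000]
J3: z=[-0.8387, 0.5446, 0.0000] o=[-0.3637, 0.3947, -0.3672] → [0.0426, 0.0655, 0.2269, -0.8387, 0.5446, 0.0000]
q̇ = J⁺·V = [-0.8410, 0.0560, -0.1710]

-0.8410 0.0560 -0.1710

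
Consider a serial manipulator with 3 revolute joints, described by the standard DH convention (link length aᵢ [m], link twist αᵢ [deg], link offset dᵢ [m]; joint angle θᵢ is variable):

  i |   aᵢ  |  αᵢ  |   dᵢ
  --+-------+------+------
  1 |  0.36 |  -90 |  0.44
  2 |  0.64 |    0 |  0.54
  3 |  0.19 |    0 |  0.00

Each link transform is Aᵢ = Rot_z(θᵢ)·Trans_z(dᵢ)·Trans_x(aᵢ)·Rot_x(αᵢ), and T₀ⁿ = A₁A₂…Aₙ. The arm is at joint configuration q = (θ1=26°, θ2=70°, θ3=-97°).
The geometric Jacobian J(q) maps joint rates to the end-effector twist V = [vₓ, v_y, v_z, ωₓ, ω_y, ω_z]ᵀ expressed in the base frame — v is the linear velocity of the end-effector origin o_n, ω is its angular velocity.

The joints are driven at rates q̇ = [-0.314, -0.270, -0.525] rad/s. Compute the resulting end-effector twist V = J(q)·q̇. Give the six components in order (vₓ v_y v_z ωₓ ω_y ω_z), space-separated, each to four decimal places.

o_n = [0.4357, 0.8133, -0.0751]
J₁: ẑ×o_n = [-0.8133, 0.4357, 0.0000], ω = ẑ
J2: z=[-0.4384, 0.8988, 0.0000] o=[0.3236, 0.1578, 0.4400] → [-0.4630, -0.2258, -0.3882, -0.4384, 0.8988, 0.0000]
J3: z=[-0.4384, 0.8988, 0.0000] o=[0.2836, 0.7391, -0.1614] → [0.0775, 0.0378, -0.1693, -0.4384, 0.8988, 0.0000]
V = J·q̇ = [0.3397, -0.0957, 0.1937, 0.3485, -0.7145, -0.3140]

0.3397 -0.0957 0.1937 0.3485 -0.7145 -0.3140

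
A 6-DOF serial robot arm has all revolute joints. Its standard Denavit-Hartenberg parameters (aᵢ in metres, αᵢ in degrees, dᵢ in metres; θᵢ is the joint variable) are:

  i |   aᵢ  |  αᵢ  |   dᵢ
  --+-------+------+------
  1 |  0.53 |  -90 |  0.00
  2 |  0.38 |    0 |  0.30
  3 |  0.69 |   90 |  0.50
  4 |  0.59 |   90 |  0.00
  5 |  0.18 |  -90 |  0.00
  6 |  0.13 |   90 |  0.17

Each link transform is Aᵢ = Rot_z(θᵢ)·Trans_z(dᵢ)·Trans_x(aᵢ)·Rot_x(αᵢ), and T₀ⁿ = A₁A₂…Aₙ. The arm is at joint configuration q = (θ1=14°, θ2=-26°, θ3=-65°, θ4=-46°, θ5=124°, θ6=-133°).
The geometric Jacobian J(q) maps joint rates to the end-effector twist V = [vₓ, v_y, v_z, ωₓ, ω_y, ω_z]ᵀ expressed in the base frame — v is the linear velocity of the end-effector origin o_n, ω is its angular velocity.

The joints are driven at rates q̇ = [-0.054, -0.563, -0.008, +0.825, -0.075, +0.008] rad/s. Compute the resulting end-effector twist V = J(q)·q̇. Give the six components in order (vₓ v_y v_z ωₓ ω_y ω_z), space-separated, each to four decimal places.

-0.6150 -0.0242 0.4829 -0.6725 -0.6975 -0.0190

o_n = [0.7409, 0.6461, 1.0649]
J₁: ẑ×o_n = [-0.6461, 0.7409, 0.0000], ω = ẑ
J2: z=[-0.2419, 0.9703, 0.0000] o=[0.5143, 0.1282, 0.0000] → [1.0332, 0.2576, -0.3452, -0.2419, 0.9703, 0.0000]
J3: z=[-0.2419, 0.9703, 0.0000] o=[0.7731, 0.5019, 0.1666] → [0.8716, 0.2173, -0.0037, -0.2419, 0.9703, 0.0000]
J4: z=[-0.9701, -0.2419, -0.0175] o=[0.6404, 0.9842, 0.8565] → [-0.0563, 0.2004, 0.3523, -0.9701, -0.2419, -0.0175]
J5: z=[0.1802, -0.6710, -0.7192] o=[0.7362, 0.5706, 1.2663] → [0.1894, 0.0329, 0.0168, 0.1802, -0.6710, -0.7192]
J6: z=[0.4080, 0.7163, -0.5661] o=[0.5751, 0.6051, 1.1937] → [-0.0691, -0.0413, -0.1021, 0.4080, 0.7163, -0.5661]
V = J·q̇ = [-0.6150, -0.0242, 0.4829, -0.6725, -0.6975, -0.0190]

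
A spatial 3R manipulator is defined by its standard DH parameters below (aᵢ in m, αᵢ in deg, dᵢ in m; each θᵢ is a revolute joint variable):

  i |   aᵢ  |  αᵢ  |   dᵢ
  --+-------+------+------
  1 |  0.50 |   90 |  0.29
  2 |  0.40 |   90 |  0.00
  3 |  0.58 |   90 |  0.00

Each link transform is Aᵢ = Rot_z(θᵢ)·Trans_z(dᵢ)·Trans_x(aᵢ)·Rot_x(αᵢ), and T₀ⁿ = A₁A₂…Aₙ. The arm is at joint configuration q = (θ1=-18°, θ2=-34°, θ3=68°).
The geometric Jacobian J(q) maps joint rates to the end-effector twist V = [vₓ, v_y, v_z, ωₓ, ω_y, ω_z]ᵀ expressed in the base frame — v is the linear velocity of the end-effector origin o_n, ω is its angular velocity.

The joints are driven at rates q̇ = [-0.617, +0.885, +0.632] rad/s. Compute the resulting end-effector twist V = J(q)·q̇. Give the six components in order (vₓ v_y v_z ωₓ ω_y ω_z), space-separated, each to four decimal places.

-0.5283 -0.6291 0.6429 -0.6096 -0.7325 -1.1410

o_n = [0.7960, -0.8241, -0.0552]
J₁: ẑ×o_n = [0.8241, 0.7960, -0.0000], ω = ẑ
J2: z=[-0.3090, -0.9511, 0.0000] o=[0.4755, -0.1545, 0.2900] → [0.3283, -0.1067, 0.5117, -0.3090, -0.9511, 0.0000]
J3: z=[-0.5318, 0.1728, -0.8290] o=[0.7909, -0.2570, 0.0663] → [-0.4911, -0.0689, 0.3007, -0.5318, 0.1728, -0.8290]
V = J·q̇ = [-0.5283, -0.6291, 0.6429, -0.6096, -0.7325, -1.1410]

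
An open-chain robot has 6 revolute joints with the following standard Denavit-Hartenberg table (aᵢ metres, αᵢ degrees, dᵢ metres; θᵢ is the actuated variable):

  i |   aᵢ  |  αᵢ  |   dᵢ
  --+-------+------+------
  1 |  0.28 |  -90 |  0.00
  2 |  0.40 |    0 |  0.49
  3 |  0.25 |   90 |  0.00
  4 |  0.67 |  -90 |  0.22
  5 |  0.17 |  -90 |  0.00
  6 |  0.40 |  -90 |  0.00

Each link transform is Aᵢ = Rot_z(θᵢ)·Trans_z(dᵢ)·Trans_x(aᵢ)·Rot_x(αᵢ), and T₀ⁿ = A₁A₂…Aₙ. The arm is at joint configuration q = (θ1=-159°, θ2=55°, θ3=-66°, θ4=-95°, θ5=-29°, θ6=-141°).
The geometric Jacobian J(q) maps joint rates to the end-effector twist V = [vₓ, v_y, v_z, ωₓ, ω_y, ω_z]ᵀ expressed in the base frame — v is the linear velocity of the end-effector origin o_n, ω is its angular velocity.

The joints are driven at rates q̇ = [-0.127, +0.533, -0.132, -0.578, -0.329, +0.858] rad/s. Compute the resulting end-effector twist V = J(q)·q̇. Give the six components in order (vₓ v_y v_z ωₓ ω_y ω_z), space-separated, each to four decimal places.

0.0010 0.5025 -0.2414 0.1024 0.0229 -1.5005

o_n = [-0.8913, -0.2600, -0.0923]
J₁: ẑ×o_n = [0.2600, -0.8913, 0.0000], ω = ẑ
J2: z=[0.3584, -0.9336, 0.0000] o=[-0.2614, -0.1003, 0.0000] → [0.0862, 0.0331, -0.6453, 0.3584, -0.9336, 0.0000]
J3: z=[0.3584, -0.9336, 0.0000] o=[-0.3000, -0.6400, -0.3277] → [-0.2197, -0.0844, -0.4158, 0.3584, -0.9336, 0.0000]
J4: z=[0.1781, 0.0684, 0.9816] o=[-0.5291, -0.7280, -0.2800] → [-0.4465, -0.3890, 0.1081, 0.1781, 0.0684, 0.9816]
J5: z=[-0.9442, -0.2691, 0.1901] o=[-0.6756, -0.0693, -0.0751] → [0.0409, -0.0572, 0.1221, -0.9442, -0.2691, 0.1901]
J6: z=[-0.2902, 0.4059, -0.8666] o=[-0.7021, 0.0792, 0.0033] → [-0.3328, 0.1362, 0.1752, -0.2902, 0.4059, -0.8666]
V = J·q̇ = [0.0010, 0.5025, -0.2414, 0.1024, 0.0229, -1.5005]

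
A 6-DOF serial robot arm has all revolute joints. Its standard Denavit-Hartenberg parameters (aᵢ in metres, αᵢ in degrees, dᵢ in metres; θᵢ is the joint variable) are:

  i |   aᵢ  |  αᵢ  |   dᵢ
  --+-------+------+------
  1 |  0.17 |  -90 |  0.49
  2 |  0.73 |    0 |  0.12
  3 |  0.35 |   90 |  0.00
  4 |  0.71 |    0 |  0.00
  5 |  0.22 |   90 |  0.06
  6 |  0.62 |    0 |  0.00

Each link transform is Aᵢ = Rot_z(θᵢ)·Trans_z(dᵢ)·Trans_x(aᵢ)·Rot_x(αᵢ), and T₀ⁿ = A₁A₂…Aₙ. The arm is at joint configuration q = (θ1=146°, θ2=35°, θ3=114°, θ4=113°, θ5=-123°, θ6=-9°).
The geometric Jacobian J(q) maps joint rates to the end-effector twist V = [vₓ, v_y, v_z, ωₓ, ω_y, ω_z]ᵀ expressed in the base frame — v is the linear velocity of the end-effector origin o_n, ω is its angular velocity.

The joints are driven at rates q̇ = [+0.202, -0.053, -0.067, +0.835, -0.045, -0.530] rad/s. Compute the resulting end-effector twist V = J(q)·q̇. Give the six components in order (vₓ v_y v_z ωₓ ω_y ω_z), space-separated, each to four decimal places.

o_n = [-0.3385, -0.5304, -0.3566]
J₁: ẑ×o_n = [0.5304, -0.3385, 0.0000], ω = ẑ
J2: z=[-0.5592, -0.8290, 0.0000] o=[-0.1409, 0.0951, 0.4900] → [0.7018, -0.4734, 0.1859, -0.5592, -0.8290, 0.0000]
J3: z=[-0.5592, -0.8290, 0.0000] o=[-0.7038, 0.3300, 0.0713] → [0.3547, -0.2393, 0.7839, -0.5592, -0.8290, 0.0000]
J4: z=[-0.4270, 0.2880, -0.8572] o=[-0.4551, 0.1622, -0.1090] → [-0.6650, -0.2056, 0.2622, -0.4270, 0.2880, -0.8572]
J5: z=[-0.4270, 0.2880, -0.8572] o=[-1.0177, -0.2466, 0.0339] → [-0.3557, -0.7489, -0.0744, -0.4270, 0.2880, -0.8572]
J6: z=[0.4273, 0.8997, 0.0894] o=[-0.8680, -0.3015, -0.1291] → [-0.1842, 0.1445, -0.5741, 0.4273, 0.8997, 0.0894]
V = J·q̇ = [-0.3955, -0.2419, 0.4642, -0.4967, -0.1498, -0.5226]

-0.3955 -0.2419 0.4642 -0.4967 -0.1498 -0.5226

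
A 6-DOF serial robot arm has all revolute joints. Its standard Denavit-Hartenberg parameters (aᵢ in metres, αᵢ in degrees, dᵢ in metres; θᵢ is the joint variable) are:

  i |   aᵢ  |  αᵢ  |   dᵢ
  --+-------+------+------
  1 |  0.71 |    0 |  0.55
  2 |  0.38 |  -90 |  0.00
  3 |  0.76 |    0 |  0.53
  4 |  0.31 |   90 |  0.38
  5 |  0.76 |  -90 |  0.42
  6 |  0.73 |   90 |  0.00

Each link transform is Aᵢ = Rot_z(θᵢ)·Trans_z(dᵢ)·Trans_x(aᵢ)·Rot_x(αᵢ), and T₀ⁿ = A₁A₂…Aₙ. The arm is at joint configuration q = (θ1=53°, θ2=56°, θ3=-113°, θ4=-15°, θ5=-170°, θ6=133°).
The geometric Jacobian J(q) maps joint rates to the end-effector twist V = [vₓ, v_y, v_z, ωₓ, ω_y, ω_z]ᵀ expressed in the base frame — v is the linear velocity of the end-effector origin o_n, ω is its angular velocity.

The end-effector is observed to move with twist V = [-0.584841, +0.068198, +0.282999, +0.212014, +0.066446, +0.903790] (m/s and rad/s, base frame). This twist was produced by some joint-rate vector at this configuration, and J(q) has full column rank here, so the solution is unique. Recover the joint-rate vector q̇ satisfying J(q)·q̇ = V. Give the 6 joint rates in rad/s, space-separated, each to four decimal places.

0.9570 -0.1050 0.8690 -0.8380 -0.0270 0.2570

o_n = [-0.4360, 0.4188, 1.3606]
J₁: ẑ×o_n = [-0.4188, -0.4360, 0.0000], ω = ẑ
J2: z=[0.0000, 0.0000, 1.0000] o=[0.4273, 0.5670, 0.5500] → [0.1482, -0.8632, 0.0000, 0.0000, 0.0000, 1.0000]
J3: z=[-0.9455, -0.3256, 0.0000] o=[0.3036, 0.9263, 0.5500] → [-0.2639, 0.7664, 0.2391, -0.9455, -0.3256, 0.0000]
J4: z=[-0.9455, -0.3256, 0.0000] o=[-0.1009, 0.4730, 1.2496] → [-0.0361, 0.1049, -0.0578, -0.9455, -0.3256, 0.0000]
J5: z=[0.2566, -0.7451, -0.6157] o=[-0.3980, 0.1688, 1.4939] → [0.2532, 0.0575, 0.0359, 0.2566, -0.7451, -0.6157]
J6: z=[0.9660, 0.2195, 0.1368] o=[-0.3155, 0.3345, 0.6455] → [0.1455, -0.7072, 0.1078, 0.9660, 0.2195, 0.1368]
q̇ = J⁺·V = [0.9570, -0.1050, 0.8690, -0.8380, -0.0270, 0.2570]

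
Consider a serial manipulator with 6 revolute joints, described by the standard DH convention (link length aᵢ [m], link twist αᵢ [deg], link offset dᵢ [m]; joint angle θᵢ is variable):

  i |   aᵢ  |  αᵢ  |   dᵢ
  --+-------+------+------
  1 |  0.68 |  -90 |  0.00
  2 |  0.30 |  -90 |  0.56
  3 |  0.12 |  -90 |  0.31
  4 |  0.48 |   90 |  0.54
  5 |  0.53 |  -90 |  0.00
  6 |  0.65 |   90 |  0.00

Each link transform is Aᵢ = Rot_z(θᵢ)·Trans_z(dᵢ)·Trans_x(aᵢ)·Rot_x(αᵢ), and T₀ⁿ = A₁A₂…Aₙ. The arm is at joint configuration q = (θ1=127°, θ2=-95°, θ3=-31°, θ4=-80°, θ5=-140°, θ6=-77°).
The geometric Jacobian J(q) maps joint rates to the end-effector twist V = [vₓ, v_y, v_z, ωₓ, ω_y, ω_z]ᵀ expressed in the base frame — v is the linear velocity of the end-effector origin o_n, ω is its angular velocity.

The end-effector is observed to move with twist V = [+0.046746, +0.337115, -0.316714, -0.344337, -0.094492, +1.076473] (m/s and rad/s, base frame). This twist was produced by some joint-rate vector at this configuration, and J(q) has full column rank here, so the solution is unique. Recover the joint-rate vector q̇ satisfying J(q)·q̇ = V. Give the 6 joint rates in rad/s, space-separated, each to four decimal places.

0.0830 0.8170 0.9280 0.2080 -0.7030 -0.9290

o_n = [-0.8082, 0.7287, -0.0495]
J₁: ẑ×o_n = [-0.7287, -0.8082, 0.0000], ω = ẑ
J2: z=[-0.7986, -0.6018, 0.0000] o=[-0.4092, 0.5431, 0.0000] → [0.0298, -0.0395, -0.3883, -0.7986, -0.6018, 0.0000]
J3: z=[-0.5995, 0.7956, 0.0872] o=[-0.8407, 0.1852, 0.2989] → [-0.3245, -0.2060, -0.3518, -0.5995, 0.7956, 0.0872]
J4: z=[0.7116, 0.4800, 0.5131] o=[-1.0706, 0.3875, 0.4283] → [-0.4045, 0.4747, 0.1169, 0.7116, 0.4800, 0.5131]
J5: z=[0.2567, 0.5022, -0.8258] o=[-1.0002, 0.9919, 0.8178] → [-0.6529, 0.0640, -0.1640, 0.2567, 0.5022, -0.8258]
J6: z=[-0.9655, 0.0947, -0.2426] o=[-0.9771, 0.5364, 0.5479] → [-0.0099, -0.6178, -0.2017, -0.9655, 0.0947, -0.2426]
q̇ = J⁺·V = [0.0830, 0.8170, 0.9280, 0.2080, -0.7030, -0.9290]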